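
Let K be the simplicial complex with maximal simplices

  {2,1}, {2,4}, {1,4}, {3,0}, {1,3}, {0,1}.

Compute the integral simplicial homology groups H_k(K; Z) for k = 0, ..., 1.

H_0 ≅ Z,  H_1 ≅ Z^2.

We work with the vertex ordering 0 < 1 < 2 < 3 < 4. The simplices of K, each written with vertices in increasing order, are:

  0-simplices (5): [0], [1], [2], [3], [4]
  1-simplices (6): [0,1], [0,3], [1,2], [1,3], [1,4], [2,4]

so the chain groups are C_0 ≅ Z^5, C_1 ≅ Z^6.

Boundary ∂_1: C_1 → C_0 is given by ∂[p,q] = [q] − [p].
This gives a 5×6 integer matrix of rank 4; reducing to Smith normal form yields diagonal entries (1,1,1,1).

Reading off H_k = ker ∂_k / im ∂_{k+1}:

  H_0: rank C_0 − rank ∂_1 = 5 − 4 = 1, and the invariant factors of ∂_1 are all 1, so H_0 ≅ Z.
  H_1: rank ker ∂_1 − rank ∂_2 = (6 − 4) − 0 = 2, and there is no ∂_2, so H_1 ≅ Z^2.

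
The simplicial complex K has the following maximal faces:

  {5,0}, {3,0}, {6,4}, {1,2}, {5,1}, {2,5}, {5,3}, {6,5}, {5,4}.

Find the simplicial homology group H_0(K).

K has 7 vertices, 9 edges.
rank ∂_0 = 0, rank ∂_1 = 6 ⇒ b_0 = 7 − 0 − 6 = 1; all invariant factors of ∂_1 are 1 so no torsion. So H_0 ≅ Z.

H_0 ≅ Z.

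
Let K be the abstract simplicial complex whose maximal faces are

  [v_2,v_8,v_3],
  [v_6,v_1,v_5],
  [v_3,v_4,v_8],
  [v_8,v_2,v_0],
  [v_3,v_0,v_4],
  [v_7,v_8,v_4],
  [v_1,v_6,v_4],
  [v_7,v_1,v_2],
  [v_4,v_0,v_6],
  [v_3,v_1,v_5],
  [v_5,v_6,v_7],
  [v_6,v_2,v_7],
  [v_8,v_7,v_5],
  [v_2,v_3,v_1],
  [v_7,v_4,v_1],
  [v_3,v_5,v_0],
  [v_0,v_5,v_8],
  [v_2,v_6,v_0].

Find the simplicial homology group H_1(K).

H_1 ≅ Z × Z/2.

K has 9 vertices, 27 edges, 18 triangles.
rank ∂_1 = 8, rank ∂_2 = 18 ⇒ b_1 = 27 − 8 − 18 = 1; ∂_2 has invariant factor(s) [2] giving torsion. So H_1 = Z × Z/2.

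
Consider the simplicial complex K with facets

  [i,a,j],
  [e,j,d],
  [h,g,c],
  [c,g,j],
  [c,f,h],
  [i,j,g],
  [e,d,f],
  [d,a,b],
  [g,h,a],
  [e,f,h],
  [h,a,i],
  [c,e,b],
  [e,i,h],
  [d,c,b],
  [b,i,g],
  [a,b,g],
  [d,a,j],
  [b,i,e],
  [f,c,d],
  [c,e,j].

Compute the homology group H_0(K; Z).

K has 10 vertices, 30 edges, 20 triangles.
rank ∂_0 = 0, rank ∂_1 = 9 ⇒ b_0 = 10 − 0 − 9 = 1; all invariant factors of ∂_1 are 1 so no torsion. So H_0 ≅ Z.

H_0 = Z.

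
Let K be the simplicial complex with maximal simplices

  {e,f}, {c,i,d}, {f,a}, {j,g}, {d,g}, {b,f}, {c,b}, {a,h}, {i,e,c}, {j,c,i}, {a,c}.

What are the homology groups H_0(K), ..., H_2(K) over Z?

H_0 = Z,  H_1 = Z^3,  H_2 = 0.

K has 10 vertices, 15 edges, 3 triangles.
rank ∂_0 = 0, rank ∂_1 = 9 ⇒ b_0 = 10 − 0 − 9 = 1; all invariant factors of ∂_1 are 1 so no torsion. So H_0 ≅ Z.
rank ∂_1 = 9, rank ∂_2 = 3 ⇒ b_1 = 15 − 9 − 3 = 3; all invariant factors of ∂_2 are 1 so no torsion. So H_1 ≅ Z^3.
rank ∂_2 = 3, rank ∂_3 = 0 ⇒ b_2 = 3 − 3 − 0 = 0. So H_2 ≅ 0.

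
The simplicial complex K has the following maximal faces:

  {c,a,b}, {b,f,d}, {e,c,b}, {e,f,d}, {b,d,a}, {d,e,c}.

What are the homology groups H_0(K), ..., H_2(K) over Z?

Fix the vertex order a < b < c < d < e < f and write every simplex with vertices in increasing order. Then dim K = 2 and the simplices of K are:

  0-simplices (6): a, b, c, d, e, f
  1-simplices (12): ab, ac, ad, bc, bd, be, bf, cd, ce, de, df, ef
  2-simplices (6): abc, abd, bce, bdf, cde, def

giving chain groups C_0 ≅ Z^6, C_1 ≅ Z^12, C_2 ≅ Z^6.

The boundary map ∂_1: C_1 → C_0 is given by ∂[p,q] = [q] − [p]. For instance
  ∂ef = f − e.
The 6×12 boundary matrix has rank 5 and Smith normal form diag(1,1,1,1,1).

∂_2: C_2 → C_1 sends each 2-simplex [p,q,r] to [q,r] − [p,r] + [p,q]. For instance
  ∂abd = bd − ad + ab,
  ∂abc = bc − ac + ab.
As a 12×6 matrix over Z this has rank 6, with invariant factors (1,1,1,1,1,1).

Computing H_k = (kernel of ∂_k) / (image of ∂_{k+1}):

  H_0: rank C_0 − rank ∂_1 = 6 − 5 = 1, and the invariant factors of ∂_1 are all 1, so H_0 = Z.
  H_1: rank ker ∂_1 − rank ∂_2 = (12 − 5) − 6 = 1, and the invariant factors of ∂_2 are all 1, so H_1 = Z.
  H_2: rank ker ∂_2 − rank ∂_3 = (6 − 6) − 0 = 0, and there is no ∂_3, so H_2 = 0.

H_0 = Z,  H_1 = Z,  H_2 = 0.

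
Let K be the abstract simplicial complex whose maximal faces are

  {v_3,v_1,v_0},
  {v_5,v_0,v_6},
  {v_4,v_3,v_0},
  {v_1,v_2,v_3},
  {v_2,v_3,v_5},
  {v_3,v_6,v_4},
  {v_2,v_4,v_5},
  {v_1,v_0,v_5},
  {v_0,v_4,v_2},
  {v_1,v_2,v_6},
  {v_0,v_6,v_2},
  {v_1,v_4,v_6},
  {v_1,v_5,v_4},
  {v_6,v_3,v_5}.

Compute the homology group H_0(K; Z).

H_0 = Z.

Fix the vertex order v_0 < v_1 < v_2 < v_3 < v_4 < v_5 < v_6 and write every simplex with vertices in increasing order. Then dim K = 2 and the simplices of K are:

  0-simplices (7): [v_0], [v_1], [v_2], [v_3], [v_4], [v_5], [v_6]
  1-simplices (21): (21 of them)
  2-simplices (14): (14 of them)

Hence C_0 ≅ Z^7, C_1 ≅ Z^21, C_2 ≅ Z^14.

∂_1: C_1 → C_0 sends each edge [p,q] (with p < q) to q − p. For instance
  ∂[v_1,v_5] = [v_5] − [v_1].
The 7×21 boundary matrix has rank 6 and Smith normal form diag(1,1,1,1,1,1).

Boundary ∂_2: C_2 → C_1 acts by ∂[p,q,r] = [q,r] − [p,r] + [p,q]. For instance
  ∂[v_3,v_4,v_6] = [v_4,v_6] − [v_3,v_6] + [v_3,v_4],
  ∂[v_0,v_1,v_3] = [v_1,v_3] − [v_0,v_3] + [v_0,v_1].
The resulting 21×14 matrix has rank 13, and its Smith normal form has invariant factors (1,1,1,1,1,1,1,1,1,1,1,1,1).

Now H_k = ker ∂_k / im ∂_{k+1}, so:

  H_0: rank C_0 − rank ∂_1 = 7 − 6 = 1, and the invariant factors of ∂_1 are all 1, so H_0 ≅ Z.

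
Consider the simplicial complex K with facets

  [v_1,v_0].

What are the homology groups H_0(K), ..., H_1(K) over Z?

H_0 ≅ Z,  H_1 = 0.

K has 2 vertices, 1 edge.
rank ∂_0 = 0, rank ∂_1 = 1 ⇒ b_0 = 2 − 0 − 1 = 1; all invariant factors of ∂_1 are 1 so no torsion. So H_0 = Z.
rank ∂_1 = 1, rank ∂_2 = 0 ⇒ b_1 = 1 − 1 − 0 = 0. So H_1 = 0.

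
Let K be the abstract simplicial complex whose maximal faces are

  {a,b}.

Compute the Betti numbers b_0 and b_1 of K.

Take the total order a < b on the vertex set. Then K (dimension 1) consists of the simplices:

  0-simplices (2): a, b
  1-simplices (1): ab

giving chain groups C_0 ≅ Z^2, C_1 ≅ Z^1.

The boundary map ∂_1: C_1 → C_0 sends each edge [p,q] (with p < q) to q − p. For instance
  ∂ab = b − a.
This gives a 2×1 integer matrix of rank 1; reducing to Smith normal form yields diagonal entries (1).

Now H_k = ker ∂_k / im ∂_{k+1}, so:

  H_0: rank C_0 − rank ∂_1 = 2 − 1 = 1, and the invariant factors of ∂_1 are all 1, so H_0 ≅ Z.
  H_1: rank ker ∂_1 − rank ∂_2 = (1 − 1) − 0 = 0, and there is no ∂_2, so H_1 ≅ 0.

Hence the Betti numbers are b_0 = 1, b_1 = 0.

b_0 = 1, b_1 = 0.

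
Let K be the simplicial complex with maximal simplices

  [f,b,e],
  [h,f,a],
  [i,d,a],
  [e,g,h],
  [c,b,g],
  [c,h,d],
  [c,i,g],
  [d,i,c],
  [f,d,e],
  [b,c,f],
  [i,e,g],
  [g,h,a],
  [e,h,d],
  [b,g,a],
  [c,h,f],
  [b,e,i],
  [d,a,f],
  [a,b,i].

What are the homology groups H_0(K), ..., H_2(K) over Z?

We work with the vertex ordering a < b < c < d < e < f < g < h < i. The simplices of K, each written with vertices in increasing order, are:

  0-simplices (9): a, b, c, d, e, f, g, h, i
  1-simplices (27): ab, ad, af, ag, ah, ai, bc, be, bf, bg, bi, cd, cf, cg, ch, ci, de, df, dh, di, ef, eg, eh, ei, fh, gh, gi
  2-simplices (18): abg, abi, adf, adi, afh, agh, bcf, bcg, bef, bei, cdh, cdi, cfh, cgi, def, deh, egh, egi

Hence C_0 ≅ Z^9, C_1 ≅ Z^27, C_2 ≅ Z^18.

∂_1: C_1 → C_0 maps an edge to its endpoints' difference, ∂[p,q] = q − p.
The resulting 9×27 matrix has rank 8, and its Smith normal form has invariant factors (1,1,1,1,1,1,1,1).

Boundary ∂_2: C_2 → C_1 maps a triangle to the signed sum of its edges. For instance
  ∂bei = ei − bi + be,
  ∂abg = bg − ag + ab.
This gives a 27×18 integer matrix of rank 18; reducing to Smith normal form yields diagonal entries (1,1,1,1,1,1,1,1,1,1,1,1,1,1,1,1,1,2).

Computing H_k = (kernel of ∂_k) / (image of ∂_{k+1}):

  H_0: rank C_0 − rank ∂_1 = 9 − 8 = 1, and the invariant factors of ∂_1 are all 1, so H_0 = Z.
  H_1: rank ker ∂_1 − rank ∂_2 = (27 − 8) − 18 = 1, and ∂_2 has invariant factor 2 > 1, so H_1 = Z ⊕ Z/2.
  H_2: rank ker ∂_2 − rank ∂_3 = (18 − 18) − 0 = 0, and there is no ∂_3, so H_2 = 0.

H_0 = Z,  H_1 = Z ⊕ Z/2,  H_2 = 0.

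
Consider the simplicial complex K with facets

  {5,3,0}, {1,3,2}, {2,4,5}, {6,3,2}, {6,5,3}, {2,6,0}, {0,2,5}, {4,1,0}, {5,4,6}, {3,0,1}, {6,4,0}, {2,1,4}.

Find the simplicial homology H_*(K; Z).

Take the total order 0 < 1 < 2 < 3 < 4 < 5 < 6 on the vertex set. Then K (dimension 2) consists of the simplices:

  0-simplices (7): [0], [1], [2], [3], [4], [5], [6]
  1-simplices (18): [0,1], [0,2], [0,3], [0,4], [0,5], [0,6], [1,2], [1,3], [1,4], [2,3], [2,4], [2,5], [2,6], [3,5], [3,6], [4,5], [4,6], [5,6]
  2-simplices (12): [0,1,3], [0,1,4], [0,2,5], [0,2,6], [0,3,5], [0,4,6], [1,2,3], [1,2,4], [2,3,6], [2,4,5], [3,5,6], [4,5,6]

giving chain groups C_0 ≅ Z^7, C_1 ≅ Z^18, C_2 ≅ Z^12.

The boundary map ∂_1: C_1 → C_0 is given by ∂[p,q] = [q] − [p]. For instance
  ∂[0,2] = [2] − [0].
The resulting 7×18 matrix has rank 6, and its Smith normal form has invariant factors (1,1,1,1,1,1).

The boundary map ∂_2: C_2 → C_1 maps a triangle to the signed sum of its edges. For instance
  ∂[0,1,3] = [1,3] − [0,3] + [0,1],
  ∂[0,2,5] = [2,5] − [0,5] + [0,2].
The 18×12 boundary matrix has rank 12 and Smith normal form diag(1,1,1,1,1,1,1,1,1,1,1,2).

Reading off H_k = ker ∂_k / im ∂_{k+1}:

  H_0: rank C_0 − rank ∂_1 = 7 − 6 = 1, and the invariant factors of ∂_1 are all 1, so H_0 = Z.
  H_1: rank ker ∂_1 − rank ∂_2 = (18 − 6) − 12 = 0, and ∂_2 has invariant factor 2 > 1, so H_1 = Z/2.
  H_2: rank ker ∂_2 − rank ∂_3 = (12 − 12) − 0 = 0, and there is no ∂_3, so H_2 = 0.

(K is a triangulation of the real projective plane RP^2.)

H_0 ≅ Z,  H_1 ≅ Z/2,  H_2 = 0.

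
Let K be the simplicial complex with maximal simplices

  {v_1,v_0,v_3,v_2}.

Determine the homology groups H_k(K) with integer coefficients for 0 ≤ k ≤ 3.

H_0 ≅ Z,  H_1 = 0,  H_2 = 0,  H_3 = 0.

Take the total order v_0 < v_1 < v_2 < v_3 on the vertex set. Then K (dimension 3) consists of the simplices:

  0-simplices (4): [v_0], [v_1], [v_2], [v_3]
  1-simplices (6): [v_0,v_1], [v_0,v_2], [v_0,v_3], [v_1,v_2], [v_1,v_3], [v_2,v_3]
  2-simplices (4): [v_0,v_1,v_2], [v_0,v_1,v_3], [v_0,v_2,v_3], [v_1,v_2,v_3]
  3-simplices (1): [v_0,v_1,v_2,v_3]

so the chain groups are C_0 ≅ Z^4, C_1 ≅ Z^6, C_2 ≅ Z^4, C_3 ≅ Z^1.

Boundary ∂_1: C_1 → C_0 is given by ∂[p,q] = [q] − [p]. For instance
  ∂[v_2,v_3] = [v_3] − [v_2].
The resulting 4×6 matrix has rank 3, and its Smith normal form has invariant factors (1,1,1).

Boundary ∂_2: C_2 → C_1 acts by ∂[p,q,r] = [q,r] − [p,r] + [p,q]. For instance
  ∂[v_0,v_2,v_3] = [v_2,v_3] − [v_0,v_3] + [v_0,v_2],
  ∂[v_1,v_2,v_3] = [v_2,v_3] − [v_1,v_3] + [v_1,v_2].
The 6×4 boundary matrix has rank 3 and Smith normal form diag(1,1,1).

∂_3: C_3 → C_2 sends each 3-simplex σ to the alternating sum Σ_i (−1)^i (σ with its i-th vertex removed). For instance
  ∂[v_0,v_1,v_2,v_3] = [v_1,v_2,v_3] − [v_0,v_2,v_3] + [v_0,v_1,v_3] − [v_0,v_1,v_2].
This gives a 4×1 integer matrix of rank 1; reducing to Smith normal form yields diagonal entries (1).

Now H_k = ker ∂_k / im ∂_{k+1}, so:

  H_0: rank C_0 − rank ∂_1 = 4 − 3 = 1, and the invariant factors of ∂_1 are all 1, so H_0 = Z.
  H_1: rank ker ∂_1 − rank ∂_2 = (6 − 3) − 3 = 0, and the invariant factors of ∂_2 are all 1, so H_1 = 0.
  H_2: rank ker ∂_2 − rank ∂_3 = (4 − 3) − 1 = 0, and the invariant factors of ∂_3 are all 1, so H_2 = 0.
  H_3: rank ker ∂_3 − rank ∂_4 = (1 − 1) − 0 = 0, and there is no ∂_4, so H_3 = 0.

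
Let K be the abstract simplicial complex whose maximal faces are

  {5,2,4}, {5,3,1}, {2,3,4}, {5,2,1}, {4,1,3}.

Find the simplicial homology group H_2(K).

Take the total order 1 < 2 < 3 < 4 < 5 on the vertex set. Then K (dimension 2) consists of the simplices:

  0-simplices (5): [1], [2], [3], [4], [5]
  1-simplices (10): [1,2], [1,3], [1,4], [1,5], [2,3], [2,4], [2,5], [3,4], [3,5], [4,5]
  2-simplices (5): [1,2,5], [1,3,4], [1,3,5], [2,3,4], [2,4,5]

giving chain groups C_0 ≅ Z^5, C_1 ≅ Z^10, C_2 ≅ Z^5.

The boundary map ∂_1: C_1 → C_0 is given by ∂[p,q] = [q] − [p].
The resulting 5×10 matrix has rank 4, and its Smith normal form has invariant factors (1,1,1,1).

∂_2: C_2 → C_1 sends each 2-simplex [p,q,r] to [q,r] − [p,r] + [p,q]. For instance
  ∂[1,2,5] = [2,5] − [1,5] + [1,2],
  ∂[1,3,5] = [3,5] − [1,5] + [1,3].
This gives a 10×5 integer matrix of rank 5; reducing to Smith normal form yields diagonal entries (1,1,1,1,1).

Now H_k = ker ∂_k / im ∂_{k+1}, so:

  H_2: rank ker ∂_2 − rank ∂_3 = (5 − 5) − 0 = 0, and there is no ∂_3, so H_2 = 0.

H_2 ≅ 0.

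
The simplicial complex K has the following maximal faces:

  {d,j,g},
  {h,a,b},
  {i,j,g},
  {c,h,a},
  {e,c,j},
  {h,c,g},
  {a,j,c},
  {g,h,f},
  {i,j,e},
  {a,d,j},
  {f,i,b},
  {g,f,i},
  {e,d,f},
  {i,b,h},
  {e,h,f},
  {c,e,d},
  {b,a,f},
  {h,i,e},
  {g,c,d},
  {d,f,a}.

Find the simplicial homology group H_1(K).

Take the total order a < b < c < d < e < f < g < h < i < j on the vertex set. Then K (dimension 2) consists of the simplices:

  0-simplices (10): a, b, c, d, e, f, g, h, i, j
  1-simplices (30): ab, ac, ad, af, ah, aj, bf, bh, bi, cd, ce, cg, ch, cj, de, df, dg, dj, ef, eh, ei, ej, fg, fh, fi, gh, gi, gj, hi, ij
  2-simplices (20): abf, abh, ach, acj, adf, adj, bfi, bhi, cde, cdg, cej, cgh, def, dgj, efh, ehi, eij, fgh, fgi, gij

Hence C_0 ≅ Z^10, C_1 ≅ Z^30, C_2 ≅ Z^20.

∂_1: C_1 → C_0 maps an edge to its endpoints' difference, ∂[p,q] = q − p. For instance
  ∂gh = h − g.
As a 10×30 matrix over Z this has rank 9, with invariant factors (1,1,1,1,1,1,1,1,1).

∂_2: C_2 → C_1 maps a triangle to the signed sum of its edges. For instance
  ∂dgj = gj − dj + dg,
  ∂cej = ej − cj + ce.
This gives a 30×20 integer matrix of rank 20; reducing to Smith normal form yields diagonal entries (1,1,1,1,1,1,1,1,1,1,1,1,1,1,1,1,1,1,1,2).

Reading off H_k = ker ∂_k / im ∂_{k+1}:

  H_1: rank ker ∂_1 − rank ∂_2 = (30 − 9) − 20 = 1, and ∂_2 has invariant factor 2 > 1, so H_1 = Z ⊕ Z/2Z.

H_1 ≅ Z ⊕ Z/2Z.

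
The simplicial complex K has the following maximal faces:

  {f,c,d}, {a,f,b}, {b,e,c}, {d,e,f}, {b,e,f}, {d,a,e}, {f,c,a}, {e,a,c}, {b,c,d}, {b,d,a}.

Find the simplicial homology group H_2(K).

K has 6 vertices, 15 edges, 10 triangles.
rank ∂_2 = 10, rank ∂_3 = 0 ⇒ b_2 = 10 − 10 − 0 = 0. So H_2 = 0.

H_2 ≅ 0.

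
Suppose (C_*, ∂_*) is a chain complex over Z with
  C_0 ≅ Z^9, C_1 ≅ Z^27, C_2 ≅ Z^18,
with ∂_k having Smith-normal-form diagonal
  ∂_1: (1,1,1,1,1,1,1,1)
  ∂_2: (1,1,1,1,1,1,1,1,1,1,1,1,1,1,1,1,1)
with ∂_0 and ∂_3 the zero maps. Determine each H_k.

H_0: b_0 = 9 − 0 − 8 = 1; torsion from ∂_1 factors > 1: none. So H_0 ≅ Z.
H_1: b_1 = 27 − 8 − 17 = 2; torsion from ∂_2 factors > 1: none. So H_1 ≅ Z^2.
H_2: b_2 = 18 − 17 − 0 = 1; torsion from ∂_3 factors > 1: none. So H_2 ≅ Z.

H_0 ≅ Z,  H_1 ≅ Z^2,  H_2 ≅ Z.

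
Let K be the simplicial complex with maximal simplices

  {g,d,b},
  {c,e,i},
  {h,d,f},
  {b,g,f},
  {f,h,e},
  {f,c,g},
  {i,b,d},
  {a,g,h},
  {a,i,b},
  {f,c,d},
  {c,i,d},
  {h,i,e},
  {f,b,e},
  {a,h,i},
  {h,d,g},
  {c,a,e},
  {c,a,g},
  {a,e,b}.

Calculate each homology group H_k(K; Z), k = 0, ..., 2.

Take the total order a < b < c < d < e < f < g < h < i on the vertex set. Then K (dimension 2) consists of the simplices:

  0-simplices (9): a, b, c, d, e, f, g, h, i
  1-simplices (27): ab, ac, ae, ag, ah, ai, bd, be, bf, bg, bi, cd, ce, cf, cg, ci, df, dg, dh, di, ef, eh, ei, fg, fh, gh, hi
  2-simplices (18): abe, abi, ace, acg, agh, ahi, bdg, bdi, bef, bfg, cdf, cdi, cei, cfg, dfh, dgh, efh, ehi

so the chain groups are C_0 ≅ Z^9, C_1 ≅ Z^27, C_2 ≅ Z^18.

The boundary map ∂_1: C_1 → C_0 maps an edge to its endpoints' difference, ∂[p,q] = q − p. For instance
  ∂cg = g − c.
This gives a 9×27 integer matrix of rank 8; reducing to Smith normal form yields diagonal entries (1,1,1,1,1,1,1,1).

∂_2: C_2 → C_1 maps a triangle to the signed sum of its edges. For instance
  ∂dfh = fh − dh + df,
  ∂dgh = gh − dh + dg.
This gives a 27×18 integer matrix of rank 18; reducing to Smith normal form yields diagonal entries (1,1,1,1,1,1,1,1,1,1,1,1,1,1,1,1,1,2).

Computing H_k = (kernel of ∂_k) / (image of ∂_{k+1}):

  H_0: rank C_0 − rank ∂_1 = 9 − 8 = 1, and the invariant factors of ∂_1 are all 1, so H_0 = Z.
  H_1: rank ker ∂_1 − rank ∂_2 = (27 − 8) − 18 = 1, and ∂_2 has invariant factor 2 > 1, so H_1 = Z × Z/2.
  H_2: rank ker ∂_2 − rank ∂_3 = (18 − 18) − 0 = 0, and there is no ∂_3, so H_2 = 0.

As a check, the Euler characteristic is 9 − 27 + 18 = 0, which agrees with 1 − 1 + 0 = 0.

H_0 ≅ Z,  H_1 ≅ Z × Z/2,  H_2 = 0.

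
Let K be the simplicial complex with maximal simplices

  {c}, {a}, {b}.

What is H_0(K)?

H_0 ≅ Z^3.

Fix the vertex order a < b < c and write every simplex with vertices in increasing order. Then dim K = 0 and the simplices of K are:

  0-simplices (3): a, b, c

Hence C_0 ≅ Z^3.

Computing H_k = (kernel of ∂_k) / (image of ∂_{k+1}):

  H_0: rank C_0 − rank ∂_1 = 3 − 0 = 3, and there is no ∂_1, so H_0 ≅ Z^3.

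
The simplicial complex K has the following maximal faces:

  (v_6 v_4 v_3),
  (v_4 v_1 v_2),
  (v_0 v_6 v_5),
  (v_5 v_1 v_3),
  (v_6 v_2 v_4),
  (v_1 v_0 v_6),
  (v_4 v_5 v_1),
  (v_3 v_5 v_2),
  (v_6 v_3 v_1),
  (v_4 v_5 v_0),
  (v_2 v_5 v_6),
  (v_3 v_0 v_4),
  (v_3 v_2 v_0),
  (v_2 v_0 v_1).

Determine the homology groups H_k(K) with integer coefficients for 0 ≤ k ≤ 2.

H_0 = Z,  H_1 = Z^2,  H_2 = Z.

K has 7 vertices, 21 edges, 14 triangles.
rank ∂_0 = 0, rank ∂_1 = 6 ⇒ b_0 = 7 − 0 − 6 = 1; all invariant factors of ∂_1 are 1 so no torsion. So H_0 = Z.
rank ∂_1 = 6, rank ∂_2 = 13 ⇒ b_1 = 21 − 6 − 13 = 2; all invariant factors of ∂_2 are 1 so no torsion. So H_1 = Z^2.
rank ∂_2 = 13, rank ∂_3 = 0 ⇒ b_2 = 14 − 13 − 0 = 1. So H_2 = Z.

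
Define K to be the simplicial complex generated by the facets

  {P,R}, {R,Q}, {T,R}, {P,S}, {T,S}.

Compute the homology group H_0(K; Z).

Take the total order P < Q < R < S < T on the vertex set. Then K (dimension 1) consists of the simplices:

  0-simplices (5): P, Q, R, S, T
  1-simplices (5): PR, PS, QR, RT, ST

giving chain groups C_0 ≅ Z^5, C_1 ≅ Z^5.

The boundary map ∂_1: C_1 → C_0 sends each edge [p,q] (with p < q) to q − p. For instance
  ∂PR = R − P.
The resulting 5×5 matrix has rank 4, and its Smith normal form has invariant factors (1,1,1,1).

From H_k ≅ ker(∂_k) / im(∂_{k+1}) we obtain:

  H_0: rank C_0 − rank ∂_1 = 5 − 4 = 1, and the invariant factors of ∂_1 are all 1, so H_0 = Z.

H_0 = Z.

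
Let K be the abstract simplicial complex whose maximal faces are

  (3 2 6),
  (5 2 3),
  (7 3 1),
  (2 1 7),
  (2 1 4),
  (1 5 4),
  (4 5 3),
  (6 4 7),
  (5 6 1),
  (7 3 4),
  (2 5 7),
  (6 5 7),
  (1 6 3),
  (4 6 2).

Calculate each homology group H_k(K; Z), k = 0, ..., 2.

H_0 = Z,  H_1 = Z^2,  H_2 = Z.

Order the vertices as 1 < 2 < 3 < 4 < 5 < 6 < 7. Listing each simplex with vertices in this order, K has dimension 2 with simplices:

  0-simplices (7): [1], [2], [3], [4], [5], [6], [7]
  1-simplices (21): [1,2], [1,3], [1,4], [1,5], [1,6], [1,7], [2,3], [2,4], [2,5], [2,6], [2,7], [3,4], [3,5], [3,6], [3,7], [4,5], [4,6], [4,7], [5,6], [5,7], [6,7]
  2-simplices (14): [1,2,4], [1,2,7], [1,3,6], [1,3,7], [1,4,5], [1,5,6], [2,3,5], [2,3,6], [2,4,6], [2,5,7], [3,4,5], [3,4,7], [4,6,7], [5,6,7]

so the chain groups are C_0 ≅ Z^7, C_1 ≅ Z^21, C_2 ≅ Z^14.

The boundary map ∂_1: C_1 → C_0 sends each edge [p,q] (with p < q) to q − p.
The 7×21 boundary matrix has rank 6 and Smith normal form diag(1,1,1,1,1,1).

Boundary ∂_2: C_2 → C_1 sends each 2-simplex [p,q,r] to [q,r] − [p,r] + [p,q]. For instance
  ∂[1,3,7] = [3,7] − [1,7] + [1,3],
  ∂[3,4,5] = [4,5] − [3,5] + [3,4].
This gives a 21×14 integer matrix of rank 13; reducing to Smith normal form yields diagonal entries (1,1,1,1,1,1,1,1,1,1,1,1,1).

Computing H_k = (kernel of ∂_k) / (image of ∂_{k+1}):

  H_0: rank C_0 − rank ∂_1 = 7 − 6 = 1, and the invariant factors of ∂_1 are all 1, so H_0 ≅ Z.
  H_1: rank ker ∂_1 − rank ∂_2 = (21 − 6) − 13 = 2, and the invariant factors of ∂_2 are all 1, so H_1 ≅ Z^2.
  H_2: rank ker ∂_2 − rank ∂_3 = (14 − 13) − 0 = 1, and there is no ∂_3, so H_2 ≅ Z.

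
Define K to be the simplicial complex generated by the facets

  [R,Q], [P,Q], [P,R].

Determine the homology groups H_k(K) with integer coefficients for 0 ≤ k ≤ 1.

Order the vertices as P < Q < R. Listing each simplex with vertices in this order, K has dimension 1 with simplices:

  0-simplices (3): P, Q, R
  1-simplices (3): PQ, PR, QR

giving chain groups C_0 ≅ Z^3, C_1 ≅ Z^3.

Boundary ∂_1: C_1 → C_0 sends each edge [p,q] (with p < q) to q − p. For instance
  ∂QR = R − Q.
The 3×3 boundary matrix has rank 2 and Smith normal form diag(1,1).

Computing H_k = (kernel of ∂_k) / (image of ∂_{k+1}):

  H_0: rank C_0 − rank ∂_1 = 3 − 2 = 1, and the invariant factors of ∂_1 are all 1, so H_0 ≅ Z.
  H_1: rank ker ∂_1 − rank ∂_2 = (3 − 2) − 0 = 1, and there is no ∂_2, so H_1 ≅ Z.

(K is a triangulation of the circle S^1.)

H_0 ≅ Z,  H_1 ≅ Z.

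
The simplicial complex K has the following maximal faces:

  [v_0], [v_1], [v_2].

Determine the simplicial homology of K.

H_0 ≅ Z^3.

Take the total order v_0 < v_1 < v_2 on the vertex set. Then K (dimension 0) consists of the simplices:

  0-simplices (3): [v_0], [v_1], [v_2]

so the chain groups are C_0 ≅ Z^3.

From H_k ≅ ker(∂_k) / im(∂_{k+1}) we obtain:

  H_0: rank C_0 − rank ∂_1 = 3 − 0 = 3, and there is no ∂_1, so H_0 = Z^3.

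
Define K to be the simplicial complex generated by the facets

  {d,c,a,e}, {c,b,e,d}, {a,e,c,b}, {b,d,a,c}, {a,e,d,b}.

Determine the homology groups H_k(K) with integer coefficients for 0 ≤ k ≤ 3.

H_0 ≅ Z,  H_1 = 0,  H_2 = 0,  H_3 ≅ Z.

We work with the vertex ordering a < b < c < d < e. The simplices of K, each written with vertices in increasing order, are:

  0-simplices (5): a, b, c, d, e
  1-simplices (10): ab, ac, ad, ae, bc, bd, be, cd, ce, de
  2-simplices (10): abc, abd, abe, acd, ace, ade, bcd, bce, bde, cde
  3-simplices (5): abcd, abce, abde, acde, bcde

Hence C_0 ≅ Z^5, C_1 ≅ Z^10, C_2 ≅ Z^10, C_3 ≅ Z^5.

∂_1: C_1 → C_0 sends each edge [p,q] (with p < q) to q − p.
The 5×10 boundary matrix has rank 4 and Smith normal form diag(1,1,1,1).

Boundary ∂_2: C_2 → C_1 acts by ∂[p,q,r] = [q,r] − [p,r] + [p,q]. For instance
  ∂bce = ce − be + bc,
  ∂bde = de − be + bd.
As a 10×10 matrix over Z this has rank 6, with invariant factors (1,1,1,1,1,1).

Boundary ∂_3: C_3 → C_2 sends each 3-simplex σ to the alternating sum Σ_i (−1)^i (σ with its i-th vertex removed). For instance
  ∂bcde = cde − bde + bce − bcd,
  ∂abce = bce − ace + abe − abc.
This gives a 10×5 integer matrix of rank 4; reducing to Smith normal form yields diagonal entries (1,1,1,1).

From H_k ≅ ker(∂_k) / im(∂_{k+1}) we obtain:

  H_0: rank C_0 − rank ∂_1 = 5 − 4 = 1, and the invariant factors of ∂_1 are all 1, so H_0 ≅ Z.
  H_1: rank ker ∂_1 − rank ∂_2 = (10 − 4) − 6 = 0, and the invariant factors of ∂_2 are all 1, so H_1 ≅ 0.
  H_2: rank ker ∂_2 − rank ∂_3 = (10 − 6) − 4 = 0, and the invariant factors of ∂_3 are all 1, so H_2 ≅ 0.
  H_3: rank ker ∂_3 − rank ∂_4 = (5 − 4) − 0 = 1, and there is no ∂_4, so H_3 ≅ Z.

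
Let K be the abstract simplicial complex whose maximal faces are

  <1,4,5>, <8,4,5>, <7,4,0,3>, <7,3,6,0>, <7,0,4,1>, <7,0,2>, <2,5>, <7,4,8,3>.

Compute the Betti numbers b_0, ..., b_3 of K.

Take the total order 0 < 1 < 2 < 3 < 4 < 5 < 6 < 7 < 8 on the vertex set. Then K (dimension 3) consists of the simplices:

  0-simplices (9): [0], [1], [2], [3], [4], [5], [6], [7], [8]
  1-simplices (21): [0,1], [0,2], [0,3], [0,4], [0,6], [0,7], [1,4], [1,5], [1,7], [2,5], [2,7], [3,4], [3,6], [3,7], [3,8], [4,5], [4,7], [4,8], [5,8], [6,7], [7,8]
  2-simplices (16): [0,1,4], [0,1,7], [0,2,7], [0,3,4], [0,3,6], [0,3,7], [0,4,7], [0,6,7], [1,4,5], [1,4,7], [3,4,7], [3,4,8], [3,6,7], [3,7,8], [4,5,8], [4,7,8]
  3-simplices (4): [0,1,4,7], [0,3,4,7], [0,3,6,7], [3,4,7,8]

Hence C_0 ≅ Z^9, C_1 ≅ Z^21, C_2 ≅ Z^16, C_3 ≅ Z^4.

∂_1: C_1 → C_0 sends each edge [p,q] (with p < q) to q − p. For instance
  ∂[3,8] = [8] − [3].
As a 9×21 matrix over Z this has rank 8, with invariant factors (1,1,1,1,1,1,1,1).

The boundary map ∂_2: C_2 → C_1 maps a triangle to the signed sum of its edges. For instance
  ∂[0,3,6] = [3,6] − [0,6] + [0,3],
  ∂[3,7,8] = [7,8] − [3,8] + [3,7].
As a 21×16 matrix over Z this has rank 12, with invariant factors (1,1,1,1,1,1,1,1,1,1,1,1).

Boundary ∂_3: C_3 → C_2 sends each 3-simplex σ to the alternating sum Σ_i (−1)^i (σ with its i-th vertex removed). For instance
  ∂[0,1,4,7] = [1,4,7] − [0,4,7] + [0,1,7] − [0,1,4],
  ∂[0,3,4,7] = [3,4,7] − [0,4,7] + [0,3,7] − [0,3,4].
As a 16×4 matrix over Z this has rank 4, with invariant factors (1,1,1,1).

Now H_k = ker ∂_k / im ∂_{k+1}, so:

  H_0: rank C_0 − rank ∂_1 = 9 − 8 = 1, and the invariant factors of ∂_1 are all 1, so H_0 ≅ Z.
  H_1: rank ker ∂_1 − rank ∂_2 = (21 − 8) − 12 = 1, and the invariant factors of ∂_2 are all 1, so H_1 ≅ Z.
  H_2: rank ker ∂_2 − rank ∂_3 = (16 − 12) − 4 = 0, and the invariant factors of ∂_3 are all 1, so H_2 ≅ 0.
  H_3: rank ker ∂_3 − rank ∂_4 = (4 − 4) − 0 = 0, and there is no ∂_4, so H_3 ≅ 0.

Hence the Betti numbers are b_0 = 1, b_1 = 1, b_2 = 0, b_3 = 0.

b_0 = 1, b_1 = 1, b_2 = 0, b_3 = 0.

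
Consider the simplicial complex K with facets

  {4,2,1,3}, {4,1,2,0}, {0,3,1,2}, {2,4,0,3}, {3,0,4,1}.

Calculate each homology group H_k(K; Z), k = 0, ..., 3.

H_0 = Z,  H_1 = 0,  H_2 = 0,  H_3 = Z.

Take the total order 0 < 1 < 2 < 3 < 4 on the vertex set. Then K (dimension 3) consists of the simplices:

  0-simplices (5): [0], [1], [2], [3], [4]
  1-simplices (10): [0,1], [0,2], [0,3], [0,4], [1,2], [1,3], [1,4], [2,3], [2,4], [3,4]
  2-simplices (10): [0,1,2], [0,1,3], [0,1,4], [0,2,3], [0,2,4], [0,3,4], [1,2,3], [1,2,4], [1,3,4], [2,3,4]
  3-simplices (5): [0,1,2,3], [0,1,2,4], [0,1,3,4], [0,2,3,4], [1,2,3,4]

Hence C_0 ≅ Z^5, C_1 ≅ Z^10, C_2 ≅ Z^10, C_3 ≅ Z^5.

The boundary map ∂_1: C_1 → C_0 sends each edge [p,q] (with p < q) to q − p. For instance
  ∂[1,2] = [2] − [1].
The 5×10 boundary matrix has rank 4 and Smith normal form diag(1,1,1,1).

∂_2: C_2 → C_1 maps a triangle to the signed sum of its edges. For instance
  ∂[0,1,2] = [1,2] − [0,2] + [0,1],
  ∂[0,2,3] = [2,3] − [0,3] + [0,2].
This gives a 10×10 integer matrix of rank 6; reducing to Smith normal form yields diagonal entries (1,1,1,1,1,1).

The boundary map ∂_3: C_3 → C_2 sends each 3-simplex σ to the alternating sum Σ_i (−1)^i (σ with its i-th vertex removed). For instance
  ∂[0,1,2,3] = [1,2,3] − [0,2,3] + [0,1,3] − [0,1,2],
  ∂[0,2,3,4] = [2,3,4] − [0,3,4] + [0,2,4] − [0,2,3].
The 10×5 boundary matrix has rank 4 and Smith normal form diag(1,1,1,1).

Computing H_k = (kernel of ∂_k) / (image of ∂_{k+1}):

  H_0: rank C_0 − rank ∂_1 = 5 − 4 = 1, and the invariant factors of ∂_1 are all 1, so H_0 = Z.
  H_1: rank ker ∂_1 − rank ∂_2 = (10 − 4) − 6 = 0, and the invariant factors of ∂_2 are all 1, so H_1 = 0.
  H_2: rank ker ∂_2 − rank ∂_3 = (10 − 6) − 4 = 0, and the invariant factors of ∂_3 are all 1, so H_2 = 0.
  H_3: rank ker ∂_3 − rank ∂_4 = (5 − 4) − 0 = 1, and there is no ∂_4, so H_3 = Z.

As a check, the Euler characteristic is 5 − 10 + 10 − 5 = 0, which agrees with 1 − 0 + 0 − 1 = 0.
(K is a triangulation of the 3-sphere S^3.)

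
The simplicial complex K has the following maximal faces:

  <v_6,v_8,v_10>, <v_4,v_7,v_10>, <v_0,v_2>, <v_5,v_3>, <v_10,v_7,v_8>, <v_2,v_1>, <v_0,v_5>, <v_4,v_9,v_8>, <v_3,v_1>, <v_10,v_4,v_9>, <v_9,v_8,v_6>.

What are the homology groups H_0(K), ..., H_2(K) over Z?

H_0 = Z^2,  H_1 = Z^2,  H_2 = 0.

Take the total order v_0 < v_1 < v_2 < v_3 < v_4 < v_5 < v_6 < v_7 < v_8 < v_9 < v_10 on the vertex set. Then K (dimension 2) consists of the simplices:

  0-simplices (11): [v_0], [v_1], [v_2], [v_3], [v_4], [v_5], [v_6], [v_7], [v_8], [v_9], [v_10]
  1-simplices (17): (17 of them)
  2-simplices (6): [v_4,v_7,v_10], [v_4,v_8,v_9], [v_4,v_9,v_10], [v_6,v_8,v_9], [v_6,v_8,v_10], [v_7,v_8,v_10]

so the chain groups are C_0 ≅ Z^11, C_1 ≅ Z^17, C_2 ≅ Z^6.

Boundary ∂_1: C_1 → C_0 sends each edge [p,q] (with p < q) to q − p. For instance
  ∂[v_7,v_8] = [v_8] − [v_7].
The resulting 11×17 matrix has rank 9, and its Smith normal form has invariant factors (1,1,1,1,1,1,1,1,1).

Boundary ∂_2: C_2 → C_1 acts by ∂[p,q,r] = [q,r] − [p,r] + [p,q]. For instance
  ∂[v_4,v_8,v_9] = [v_8,v_9] − [v_4,v_9] + [v_4,v_8],
  ∂[v_4,v_9,v_10] = [v_9,v_10] − [v_4,v_10] + [v_4,v_9].
The resulting 17×6 matrix has rank 6, and its Smith normal form has invariant factors (1,1,1,1,1,1).

Reading off H_k = ker ∂_k / im ∂_{k+1}:

  H_0: rank C_0 − rank ∂_1 = 11 − 9 = 2, and the invariant factors of ∂_1 are all 1, so H_0 = Z^2.
  H_1: rank ker ∂_1 − rank ∂_2 = (17 − 9) − 6 = 2, and the invariant factors of ∂_2 are all 1, so H_1 = Z^2.
  H_2: rank ker ∂_2 − rank ∂_3 = (6 − 6) − 0 = 0, and there is no ∂_3, so H_2 = 0.

(K is a triangulation of the disjoint union of the circle S^1 and the cylinder S^1 x I.)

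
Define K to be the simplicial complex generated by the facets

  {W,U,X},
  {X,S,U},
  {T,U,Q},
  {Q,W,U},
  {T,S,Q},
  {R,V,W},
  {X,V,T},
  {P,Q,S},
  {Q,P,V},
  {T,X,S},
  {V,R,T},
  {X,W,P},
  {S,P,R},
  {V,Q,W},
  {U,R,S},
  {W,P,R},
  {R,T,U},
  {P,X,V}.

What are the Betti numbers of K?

b_0 = 1, b_1 = 1, b_2 = 0.

Order the vertices as P < Q < R < S < T < U < V < W < X. Listing each simplex with vertices in this order, K has dimension 2 with simplices:

  0-simplices (9): P, Q, R, S, T, U, V, W, X
  1-simplices (27): PQ, PR, PS, PV, PW, PX, QS, QT, QU, QV, QW, RS, RT, RU, RV, RW, ST, SU, SX, TU, TV, TX, UW, UX, VW, VX, WX
  2-simplices (18): PQS, PQV, PRS, PRW, PVX, PWX, QST, QTU, QUW, QVW, RSU, RTU, RTV, RVW, STX, SUX, TVX, UWX

Hence C_0 ≅ Z^9, C_1 ≅ Z^27, C_2 ≅ Z^18.

The boundary map ∂_1: C_1 → C_0 is given by ∂[p,q] = [q] − [p]. For instance
  ∂SX = X − S.
The resulting 9×27 matrix has rank 8, and its Smith normal form has invariant factors (1,1,1,1,1,1,1,1).

∂_2: C_2 → C_1 maps a triangle to the signed sum of its edges. For instance
  ∂PQS = QS − PS + PQ,
  ∂RVW = VW − RW + RV.
The 27×18 boundary matrix has rank 18 and Smith normal form diag(1,1,1,1,1,1,1,1,1,1,1,1,1,1,1,1,1,2).

Computing H_k = (kernel of ∂_k) / (image of ∂_{k+1}):

  H_0: rank C_0 − rank ∂_1 = 9 − 8 = 1, and the invariant factors of ∂_1 are all 1, so H_0 ≅ Z.
  H_1: rank ker ∂_1 − rank ∂_2 = (27 − 8) − 18 = 1, and ∂_2 has invariant factor 2 > 1, so H_1 ≅ Z ⊕ Z/2Z.
  H_2: rank ker ∂_2 − rank ∂_3 = (18 − 18) − 0 = 0, and there is no ∂_3, so H_2 ≅ 0.

As a check, the Euler characteristic is 9 − 27 + 18 = 0, which agrees with 1 − 1 + 0 = 0.
(K is a triangulation of the Klein bottle.)

Hence the Betti numbers are b_0 = 1, b_1 = 1, b_2 = 0.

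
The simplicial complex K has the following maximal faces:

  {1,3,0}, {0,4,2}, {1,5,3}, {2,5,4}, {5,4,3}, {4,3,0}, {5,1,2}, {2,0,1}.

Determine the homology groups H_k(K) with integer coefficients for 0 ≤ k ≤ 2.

Order the vertices as 0 < 1 < 2 < 3 < 4 < 5. Listing each simplex with vertices in this order, K has dimension 2 with simplices:

  0-simplices (6): [0], [1], [2], [3], [4], [5]
  1-simplices (12): [0,1], [0,2], [0,3], [0,4], [1,2], [1,3], [1,5], [2,4], [2,5], [3,4], [3,5], [4,5]
  2-simplices (8): [0,1,2], [0,1,3], [0,2,4], [0,3,4], [1,2,5], [1,3,5], [2,4,5], [3,4,5]

so the chain groups are C_0 ≅ Z^6, C_1 ≅ Z^12, C_2 ≅ Z^8.

Boundary ∂_1: C_1 → C_0 maps an edge to its endpoints' difference, ∂[p,q] = q − p. For instance
  ∂[0,2] = [2] − [0].
This gives a 6×12 integer matrix of rank 5; reducing to Smith normal form yields diagonal entries (1,1,1,1,1).

Boundary ∂_2: C_2 → C_1 sends each 2-simplex [p,q,r] to [q,r] − [p,r] + [p,q]. For instance
  ∂[0,1,3] = [1,3] − [0,3] + [0,1],
  ∂[0,2,4] = [2,4] − [0,4] + [0,2].
As a 12×8 matrix over Z this has rank 7, with invariant factors (1,1,1,1,1,1,1).

Now H_k = ker ∂_k / im ∂_{k+1}, so:

  H_0: rank C_0 − rank ∂_1 = 6 − 5 = 1, and the invariant factors of ∂_1 are all 1, so H_0 = Z.
  H_1: rank ker ∂_1 − rank ∂_2 = (12 − 5) − 7 = 0, and the invariant factors of ∂_2 are all 1, so H_1 = 0.
  H_2: rank ker ∂_2 − rank ∂_3 = (8 − 7) − 0 = 1, and there is no ∂_3, so H_2 = Z.

As a check, the Euler characteristic is 6 − 12 + 8 = 2, which agrees with 1 − 0 + 1 = 2.

H_0 ≅ Z,  H_1 = 0,  H_2 ≅ Z.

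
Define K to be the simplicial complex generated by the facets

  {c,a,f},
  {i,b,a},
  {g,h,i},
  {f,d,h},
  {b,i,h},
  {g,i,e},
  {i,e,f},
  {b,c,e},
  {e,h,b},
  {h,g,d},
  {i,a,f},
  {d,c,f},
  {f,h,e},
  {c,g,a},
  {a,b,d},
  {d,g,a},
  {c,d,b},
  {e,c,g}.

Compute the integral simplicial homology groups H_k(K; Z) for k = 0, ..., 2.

H_0 ≅ Z,  H_1 ≅ Z × Z/2,  H_2 = 0.

Order the vertices as a < b < c < d < e < f < g < h < i. Listing each simplex with vertices in this order, K has dimension 2 with simplices:

  0-simplices (9): a, b, c, d, e, f, g, h, i
  1-simplices (27): ab, ac, ad, af, ag, ai, bc, bd, be, bh, bi, cd, ce, cf, cg, df, dg, dh, ef, eg, eh, ei, fh, fi, gh, gi, hi
  2-simplices (18): abd, abi, acf, acg, adg, afi, bcd, bce, beh, bhi, cdf, ceg, dfh, dgh, efh, efi, egi, ghi

Hence C_0 ≅ Z^9, C_1 ≅ Z^27, C_2 ≅ Z^18.

The boundary map ∂_1: C_1 → C_0 is given by ∂[p,q] = [q] − [p].
This gives a 9×27 integer matrix of rank 8; reducing to Smith normal form yields diagonal entries (1,1,1,1,1,1,1,1).

The boundary map ∂_2: C_2 → C_1 sends each 2-simplex [p,q,r] to [q,r] − [p,r] + [p,q]. For instance
  ∂bcd = cd − bd + bc,
  ∂ceg = eg − cg + ce.
This gives a 27×18 integer matrix of rank 18; reducing to Smith normal form yields diagonal entries (1,1,1,1,1,1,1,1,1,1,1,1,1,1,1,1,1,2).

Computing H_k = (kernel of ∂_k) / (image of ∂_{k+1}):

  H_0: rank C_0 − rank ∂_1 = 9 − 8 = 1, and the invariant factors of ∂_1 are all 1, so H_0 ≅ Z.
  H_1: rank ker ∂_1 − rank ∂_2 = (27 − 8) − 18 = 1, and ∂_2 has invariant factor 2 > 1, so H_1 ≅ Z × Z/2.
  H_2: rank ker ∂_2 − rank ∂_3 = (18 − 18) − 0 = 0, and there is no ∂_3, so H_2 ≅ 0.

(K is a triangulation of the Klein bottle.)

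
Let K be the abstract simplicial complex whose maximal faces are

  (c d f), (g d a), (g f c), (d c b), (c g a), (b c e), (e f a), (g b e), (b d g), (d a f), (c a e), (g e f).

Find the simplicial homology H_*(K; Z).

H_0 = Z,  H_1 = Z/2,  H_2 = 0.

We work with the vertex ordering a < b < c < d < e < f < g. The simplices of K, each written with vertices in increasing order, are:

  0-simplices (7): a, b, c, d, e, f, g
  1-simplices (18): ac, ad, ae, af, ag, bc, bd, be, bg, cd, ce, cf, cg, df, dg, ef, eg, fg
  2-simplices (12): ace, acg, adf, adg, aef, bcd, bce, bdg, beg, cdf, cfg, efg

giving chain groups C_0 ≅ Z^7, C_1 ≅ Z^18, C_2 ≅ Z^12.

∂_1: C_1 → C_0 sends each edge [p,q] (with p < q) to q − p. For instance
  ∂dg = g − d.
The resulting 7×18 matrix has rank 6, and its Smith normal form has invariant factors (1,1,1,1,1,1).

∂_2: C_2 → C_1 sends each 2-simplex [p,q,r] to [q,r] − [p,r] + [p,q]. For instance
  ∂efg = fg − eg + ef,
  ∂adg = dg − ag + ad.
The 18×12 boundary matrix has rank 12 and Smith normal form diag(1,1,1,1,1,1,1,1,1,1,1,2).

Now H_k = ker ∂_k / im ∂_{k+1}, so:

  H_0: rank C_0 − rank ∂_1 = 7 − 6 = 1, and the invariant factors of ∂_1 are all 1, so H_0 ≅ Z.
  H_1: rank ker ∂_1 − rank ∂_2 = (18 − 6) − 12 = 0, and ∂_2 has invariant factor 2 > 1, so H_1 ≅ Z/2.
  H_2: rank ker ∂_2 − rank ∂_3 = (12 − 12) − 0 = 0, and there is no ∂_3, so H_2 ≅ 0.

(K is a triangulation of the real projective plane RP^2.)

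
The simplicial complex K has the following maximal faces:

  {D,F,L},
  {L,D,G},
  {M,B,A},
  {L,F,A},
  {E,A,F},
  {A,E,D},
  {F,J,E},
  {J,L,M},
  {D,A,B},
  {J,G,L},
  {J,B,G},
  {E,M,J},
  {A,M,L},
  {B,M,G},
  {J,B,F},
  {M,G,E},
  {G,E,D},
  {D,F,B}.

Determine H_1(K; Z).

Order the vertices as A < B < D < E < F < G < J < L < M. Listing each simplex with vertices in this order, K has dimension 2 with simplices:

  0-simplices (9): A, B, D, E, F, G, J, L, M
  1-simplices (27): AB, AD, AE, AF, AL, AM, BD, BF, BG, BJ, BM, DE, DF, DG, DL, EF, EG, EJ, EM, FJ, FL, GJ, GL, GM, JL, JM, LM
  2-simplices (18): ABD, ABM, ADE, AEF, AFL, ALM, BDF, BFJ, BGJ, BGM, DEG, DFL, DGL, EFJ, EGM, EJM, GJL, JLM

giving chain groups C_0 ≅ Z^9, C_1 ≅ Z^27, C_2 ≅ Z^18.

Boundary ∂_1: C_1 → C_0 maps an edge to its endpoints' difference, ∂[p,q] = q − p. For instance
  ∂BF = F − B.
This gives a 9×27 integer matrix of rank 8; reducing to Smith normal form yields diagonal entries (1,1,1,1,1,1,1,1).

∂_2: C_2 → C_1 acts by ∂[p,q,r] = [q,r] − [p,r] + [p,q]. For instance
  ∂EFJ = FJ − EJ + EF,
  ∂BDF = DF − BF + BD.
The resulting 27×18 matrix has rank 18, and its Smith normal form has invariant factors (1,1,1,1,1,1,1,1,1,1,1,1,1,1,1,1,1,2).

Now H_k = ker ∂_k / im ∂_{k+1}, so:

  H_1: rank ker ∂_1 − rank ∂_2 = (27 − 8) − 18 = 1, and ∂_2 has invariant factor 2 > 1, so H_1 ≅ Z ⊕ Z_2.

H_1 ≅ Z ⊕ Z_2.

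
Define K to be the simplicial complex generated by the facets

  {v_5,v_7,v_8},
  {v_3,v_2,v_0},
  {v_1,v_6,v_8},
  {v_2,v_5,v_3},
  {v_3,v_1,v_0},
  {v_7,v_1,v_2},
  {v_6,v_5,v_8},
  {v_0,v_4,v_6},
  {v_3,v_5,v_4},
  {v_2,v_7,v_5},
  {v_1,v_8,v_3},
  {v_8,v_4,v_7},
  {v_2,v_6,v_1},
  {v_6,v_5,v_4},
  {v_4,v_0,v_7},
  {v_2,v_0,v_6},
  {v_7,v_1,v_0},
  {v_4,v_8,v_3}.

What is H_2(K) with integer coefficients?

H_2 = 0.

We work with the vertex ordering v_0 < v_1 < v_2 < v_3 < v_4 < v_5 < v_6 < v_7 < v_8. The simplices of K, each written with vertices in increasing order, are:

  0-simplices (9): [v_0], [v_1], [v_2], [v_3], [v_4], [v_5], [v_6], [v_7], [v_8]
  1-simplices (27): (27 of them)
  2-simplices (18): (18 of them)

giving chain groups C_0 ≅ Z^9, C_1 ≅ Z^27, C_2 ≅ Z^18.

The boundary map ∂_1: C_1 → C_0 is given by ∂[p,q] = [q] − [p]. For instance
  ∂[v_3,v_5] = [v_5] − [v_3].
As a 9×27 matrix over Z this has rank 8, with invariant factors (1,1,1,1,1,1,1,1).

Boundary ∂_2: C_2 → C_1 acts by ∂[p,q,r] = [q,r] − [p,r] + [p,q]. For instance
  ∂[v_2,v_3,v_5] = [v_3,v_5] − [v_2,v_5] + [v_2,v_3],
  ∂[v_0,v_2,v_3] = [v_2,v_3] − [v_0,v_3] + [v_0,v_2].
The 27×18 boundary matrix has rank 18 and Smith normal form diag(1,1,1,1,1,1,1,1,1,1,1,1,1,1,1,1,1,2).

From H_k ≅ ker(∂_k) / im(∂_{k+1}) we obtain:

  H_2: rank ker ∂_2 − rank ∂_3 = (18 − 18) − 0 = 0, and there is no ∂_3, so H_2 = 0.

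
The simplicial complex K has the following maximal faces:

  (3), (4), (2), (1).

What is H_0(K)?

Fix the vertex order 1 < 2 < 3 < 4 and write every simplex with vertices in increasing order. Then dim K = 0 and the simplices of K are:

  0-simplices (4): [1], [2], [3], [4]

Hence C_0 ≅ Z^4.

Computing H_k = (kernel of ∂_k) / (image of ∂_{k+1}):

  H_0: rank C_0 − rank ∂_1 = 4 − 0 = 4, and there is no ∂_1, so H_0 ≅ Z^4.

H_0 ≅ Z^4.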